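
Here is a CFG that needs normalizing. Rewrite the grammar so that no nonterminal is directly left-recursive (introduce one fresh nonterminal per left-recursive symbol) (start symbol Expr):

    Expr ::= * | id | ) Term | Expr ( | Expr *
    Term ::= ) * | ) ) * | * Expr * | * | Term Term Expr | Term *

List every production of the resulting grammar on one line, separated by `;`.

Directly left-recursive nonterminals: Expr, Term.
For Expr: α = {(, *}, β = {*, id, ) Term}. Rewrite as Expr → β Expr1 and Expr1 → α Expr1 | ε.
For Term: α = {Term Expr, *}, β = {) *, ) ) *, * Expr *, *}. Rewrite as Term → β Term1 and Term1 → α Term1 | ε.

Expr ::= * Expr1 | id Expr1 | ) Term Expr1; Term ::= ) * Term1 | ) ) * Term1 | * Expr * Term1 | * Term1; Expr1 ::= ( Expr1 | * Expr1 | eps; Term1 ::= Term Expr Term1 | * Term1 | eps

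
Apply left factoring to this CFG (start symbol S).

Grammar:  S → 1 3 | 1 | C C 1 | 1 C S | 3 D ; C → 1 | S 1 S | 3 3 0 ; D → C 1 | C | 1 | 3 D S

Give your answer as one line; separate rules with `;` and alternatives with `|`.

S → C C 1 | 3 D | 1 S'; C → 1 | S 1 S | 3 3 0; D → 1 | 3 D S | C D'; S' → 3 | ε | C S; D' → 1 | ε

S has alternatives sharing prefix '1': factor to S → 1 S' with S' → 3 | ε | C S.
D has alternatives sharing prefix 'C': factor to D → C D' with D' → 1 | ε.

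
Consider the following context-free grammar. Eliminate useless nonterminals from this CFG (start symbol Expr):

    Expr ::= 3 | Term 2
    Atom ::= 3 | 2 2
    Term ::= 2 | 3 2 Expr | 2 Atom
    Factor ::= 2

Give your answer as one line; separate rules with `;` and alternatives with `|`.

Expr ::= 3 | Term 2; Atom ::= 3 | 2 2; Term ::= 2 | 3 2 Expr | 2 Atom

Generating nonterminals: {Atom, Expr, Factor, Term}.
Reachable from Expr after that: {Atom, Expr, Term}.
Removed useless symbols: {Factor} and every production mentioning them.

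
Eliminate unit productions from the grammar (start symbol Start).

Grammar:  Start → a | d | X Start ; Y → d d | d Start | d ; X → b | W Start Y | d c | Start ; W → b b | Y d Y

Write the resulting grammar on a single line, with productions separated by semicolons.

Start → a | d | X Start; Y → d d | d Start | d; X → a | d | X Start | b | W Start Y | d c; W → b b | Y d Y

Unit pairs: X ⇒* {Start}.
For every A with A ⇒* B via unit rules, add B's non-unit alternatives to A; then delete every rule of the form X → Y.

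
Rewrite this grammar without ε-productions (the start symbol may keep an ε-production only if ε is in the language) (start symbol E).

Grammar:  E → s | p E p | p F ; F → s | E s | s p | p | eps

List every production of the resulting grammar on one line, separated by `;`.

Nullable nonterminals: {F}.
ε ∉ L(G), so no ε-production is kept.
Add the nullable-subset variants: E → p F gives p F | p.

E → s | p E p | p F | p; F → s | E s | s p | p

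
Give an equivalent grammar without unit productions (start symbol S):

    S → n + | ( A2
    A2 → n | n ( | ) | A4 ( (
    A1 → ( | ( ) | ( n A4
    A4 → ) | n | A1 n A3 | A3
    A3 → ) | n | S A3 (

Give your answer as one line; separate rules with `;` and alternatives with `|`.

Unit pairs: A4 ⇒* {A3}.
For each unit pair (A, B), copy every non-unit production of B to A, then drop all unit productions.

S → n + | ( A2; A2 → n | n ( | ) | A4 ( (; A1 → ( | ( ) | ( n A4; A4 → ) | n | A1 n A3 | S A3 (; A3 → ) | n | S A3 (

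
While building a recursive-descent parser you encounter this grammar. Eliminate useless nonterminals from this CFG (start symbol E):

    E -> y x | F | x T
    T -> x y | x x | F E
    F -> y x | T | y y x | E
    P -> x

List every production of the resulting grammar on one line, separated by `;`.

E -> y x | F | x T; T -> x y | x x | F E; F -> y x | T | y y x | E

Generating nonterminals: {E, F, P, T}.
Reachable from E after that: {E, F, T}.
Removed useless symbols: {P} and every production mentioning them.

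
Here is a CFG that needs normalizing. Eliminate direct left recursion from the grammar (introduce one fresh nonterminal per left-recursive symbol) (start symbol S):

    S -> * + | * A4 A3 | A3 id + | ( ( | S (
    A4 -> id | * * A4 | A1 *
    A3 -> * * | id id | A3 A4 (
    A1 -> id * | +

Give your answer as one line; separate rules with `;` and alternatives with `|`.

S, A3 are directly left-recursive.
For S: α = {(}, β = {* +, * A4 A3, A3 id +, ( (}. Rewrite as S → β S' and S' → α S' | ε.
For A3: α = {A4 (}, β = {* *, id id}. Rewrite as A3 → β A3' and A3' → α A3' | ε.

S -> * + S' | * A4 A3 S' | A3 id + S' | ( ( S'; A4 -> id | * * A4 | A1 *; A3 -> * * A3' | id id A3'; A1 -> id * | +; S' -> ( S' | ε; A3' -> A4 ( A3' | ε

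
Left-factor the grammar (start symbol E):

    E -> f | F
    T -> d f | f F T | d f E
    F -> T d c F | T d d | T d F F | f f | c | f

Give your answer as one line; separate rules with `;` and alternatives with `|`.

T has alternatives sharing prefix 'd f': factor to T → d f T' with T' → ε | E.
F has alternatives sharing prefix 'T d': factor to F → T d F' with F' → c F | d | F F.
F has alternatives sharing prefix 'f': factor to F → f F'' with F'' → f | ε.

E -> f | F; T -> f F T | d f T'; F -> c | T d F' | f F''; T' -> ε | E; F' -> c F | d | F F; F'' -> f | ε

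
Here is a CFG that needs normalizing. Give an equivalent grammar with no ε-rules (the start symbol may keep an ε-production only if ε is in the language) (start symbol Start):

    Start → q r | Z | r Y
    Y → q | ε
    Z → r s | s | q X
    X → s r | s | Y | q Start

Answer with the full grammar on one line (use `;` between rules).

Start → q r | Z | r Y | r; Y → q; Z → r s | s | q X | q; X → s r | s | Y | q Start

Nullable set = {X, Y}.
ε ∉ L(G), so no ε-production is kept.
Expand every rule over subsets of its nullable positions: Start → r Y gives r Y | r. Z → q X gives q X | q.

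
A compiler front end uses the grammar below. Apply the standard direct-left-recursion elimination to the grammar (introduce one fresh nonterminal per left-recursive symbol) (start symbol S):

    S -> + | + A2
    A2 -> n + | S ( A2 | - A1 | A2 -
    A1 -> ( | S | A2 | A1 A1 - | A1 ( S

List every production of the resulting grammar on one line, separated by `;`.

Directly left-recursive nonterminals: A2, A1.
For A2: α = {-}, β = {n +, S ( A2, - A1}. Rewrite as A2 → β A2' and A2' → α A2' | ε.
For A1: α = {A1 -, ( S}, β = {(, S, A2}. Rewrite as A1 → β A1' and A1' → α A1' | ε.

S -> + | + A2; A2 -> n + A2' | S ( A2 A2' | - A1 A2'; A1 -> ( A1' | S A1' | A2 A1'; A2' -> - A2' | epsilon; A1' -> A1 - A1' | ( S A1' | epsilon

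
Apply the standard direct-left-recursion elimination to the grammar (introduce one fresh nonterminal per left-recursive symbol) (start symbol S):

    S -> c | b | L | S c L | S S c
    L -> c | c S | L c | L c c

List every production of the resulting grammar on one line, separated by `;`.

Left recursion appears on S, L.
For S: α = {c L, S c}, β = {c, b, L}. Rewrite as S → β S' and S' → α S' | ε.
For L: α = {c, c c}, β = {c, c S}. Rewrite as L → β L' and L' → α L' | ε.

S -> c S' | b S' | L S'; L -> c L' | c S L'; S' -> c L S' | S c S' | eps; L' -> c L' | c c L' | eps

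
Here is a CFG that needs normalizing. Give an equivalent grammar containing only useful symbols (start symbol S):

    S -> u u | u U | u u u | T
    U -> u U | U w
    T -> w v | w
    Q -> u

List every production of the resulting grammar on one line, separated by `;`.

S -> u u | u u u | T; T -> w v | w

Generating nonterminals: {Q, S, T}.
Reachable from S after that: {S, T}.
Removed useless symbols: {Q, U} and every production mentioning them.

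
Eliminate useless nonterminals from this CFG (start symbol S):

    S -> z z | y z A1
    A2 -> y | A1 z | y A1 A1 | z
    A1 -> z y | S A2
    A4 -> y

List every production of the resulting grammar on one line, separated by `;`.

S -> z z | y z A1; A2 -> y | A1 z | y A1 A1 | z; A1 -> z y | S A2

Generating nonterminals: {A1, A2, A4, S}.
Reachable from S after that: {A1, A2, S}.
Removed useless symbols: {A4} and every production mentioning them.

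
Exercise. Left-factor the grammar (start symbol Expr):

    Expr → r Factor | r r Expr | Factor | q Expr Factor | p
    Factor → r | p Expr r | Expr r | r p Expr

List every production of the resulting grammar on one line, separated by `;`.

Expr → Factor | q Expr Factor | p | r Expr1; Factor → p Expr r | Expr r | r Factor1; Expr1 → Factor | r Expr; Factor1 → eps | p Expr

Expr has alternatives sharing prefix 'r': factor to Expr → r Expr1 with Expr1 → Factor | r Expr.
Factor has alternatives sharing prefix 'r': factor to Factor → r Factor1 with Factor1 → ε | p Expr.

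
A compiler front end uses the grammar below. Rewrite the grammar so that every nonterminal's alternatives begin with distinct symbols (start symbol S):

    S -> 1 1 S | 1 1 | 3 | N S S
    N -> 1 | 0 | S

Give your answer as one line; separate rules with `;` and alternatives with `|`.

S -> 3 | N S S | 1 1 S'; N -> 1 | 0 | S; S' -> S | epsilon

S has alternatives sharing prefix '1 1': factor to S → 1 1 S' with S' → S | ε.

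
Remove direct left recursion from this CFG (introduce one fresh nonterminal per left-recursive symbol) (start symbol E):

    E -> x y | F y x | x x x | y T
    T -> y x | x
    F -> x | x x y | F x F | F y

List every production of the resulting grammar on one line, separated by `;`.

Left recursion appears on F.
For F: α = {x F, y}, β = {x, x x y}. Rewrite as F → β F' and F' → α F' | ε.

E -> x y | F y x | x x x | y T; T -> y x | x; F -> x F' | x x y F'; F' -> x F F' | y F' | ε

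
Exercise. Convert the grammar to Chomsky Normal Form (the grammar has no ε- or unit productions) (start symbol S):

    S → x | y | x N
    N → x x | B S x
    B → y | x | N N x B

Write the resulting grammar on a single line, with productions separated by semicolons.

S → x | y | X1 N; N → X1 X1 | B Y1; B → y | x | N Y2; X1 → x; Y1 → S X1; Y2 → N Y3; Y3 → X1 B

Introduce a nonterminal for each terminal appearing in a rule of length ≥ 2: X1 → x.
Binarize each right-hand side of length ≥ 3 by chaining fresh nonterminals (Y1, Y2, …): affected rules were N → B S X1; B → N N X1 B.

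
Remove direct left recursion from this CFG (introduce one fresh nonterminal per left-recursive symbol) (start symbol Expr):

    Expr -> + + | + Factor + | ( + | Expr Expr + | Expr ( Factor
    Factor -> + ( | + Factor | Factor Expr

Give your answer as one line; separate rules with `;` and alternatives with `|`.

Directly left-recursive nonterminals: Expr, Factor.
For Expr: α = {Expr +, ( Factor}, β = {+ +, + Factor +, ( +}. Rewrite as Expr → β Expr1 and Expr1 → α Expr1 | ε.
For Factor: α = {Expr}, β = {+ (, + Factor}. Rewrite as Factor → β Factor1 and Factor1 → α Factor1 | ε.

Expr -> + + Expr1 | + Factor + Expr1 | ( + Expr1; Factor -> + ( Factor1 | + Factor Factor1; Expr1 -> Expr + Expr1 | ( Factor Expr1 | eps; Factor1 -> Expr Factor1 | eps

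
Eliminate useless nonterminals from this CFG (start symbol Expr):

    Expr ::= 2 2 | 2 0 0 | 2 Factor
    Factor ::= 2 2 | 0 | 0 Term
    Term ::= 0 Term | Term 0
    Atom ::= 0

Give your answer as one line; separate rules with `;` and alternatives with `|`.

Expr ::= 2 2 | 2 0 0 | 2 Factor; Factor ::= 2 2 | 0

Generating nonterminals: {Atom, Expr, Factor}.
Reachable from Expr after that: {Expr, Factor}.
Removed useless symbols: {Atom, Term} and every production mentioning them.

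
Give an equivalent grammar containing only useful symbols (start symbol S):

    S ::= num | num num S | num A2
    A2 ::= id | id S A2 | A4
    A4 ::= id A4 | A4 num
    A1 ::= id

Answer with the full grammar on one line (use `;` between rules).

S ::= num | num num S | num A2; A2 ::= id | id S A2

Generating nonterminals: {A1, A2, S}.
Reachable from S after that: {A2, S}.
Removed useless symbols: {A1, A4} and every production mentioning them.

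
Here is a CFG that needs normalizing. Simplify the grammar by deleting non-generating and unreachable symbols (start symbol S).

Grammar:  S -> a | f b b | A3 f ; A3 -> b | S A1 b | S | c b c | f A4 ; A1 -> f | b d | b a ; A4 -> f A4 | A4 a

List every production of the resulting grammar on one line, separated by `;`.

Generating nonterminals: {A1, A3, S}.
Reachable from S after that: {A1, A3, S}.
Removed useless symbols: {A4} and every production mentioning them.

S -> a | f b b | A3 f; A3 -> b | S A1 b | S | c b c; A1 -> f | b d | b a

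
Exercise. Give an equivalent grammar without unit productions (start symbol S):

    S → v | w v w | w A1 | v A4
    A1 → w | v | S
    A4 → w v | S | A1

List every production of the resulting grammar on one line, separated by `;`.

S → v | w v w | w A1 | v A4; A1 → w | v | w v w | w A1 | v A4; A4 → w v | w | v | w v w | w A1 | v A4

Unit pairs: A1 ⇒* {S}; A4 ⇒* {A1, S}.
For each unit pair (A, B), copy every non-unit production of B to A, then drop all unit productions.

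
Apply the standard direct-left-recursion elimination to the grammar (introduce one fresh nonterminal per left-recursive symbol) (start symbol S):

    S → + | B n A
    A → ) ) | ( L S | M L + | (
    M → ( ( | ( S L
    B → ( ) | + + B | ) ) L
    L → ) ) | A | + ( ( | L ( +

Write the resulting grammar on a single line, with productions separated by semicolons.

S → + | B n A; A → ) ) | ( L S | M L + | (; M → ( ( | ( S L; B → ( ) | + + B | ) ) L; L → ) ) L' | A L' | + ( ( L'; L' → ( + L' | epsilon

Left recursion appears on L.
For L: α = {( +}, β = {) ), A, + ( (}. Rewrite as L → β L' and L' → α L' | ε.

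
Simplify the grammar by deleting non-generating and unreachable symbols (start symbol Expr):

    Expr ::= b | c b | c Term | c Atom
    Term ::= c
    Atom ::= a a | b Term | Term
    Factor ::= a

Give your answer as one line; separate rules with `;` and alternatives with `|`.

Generating nonterminals: {Atom, Expr, Factor, Term}.
Reachable from Expr after that: {Atom, Expr, Term}.
Removed useless symbols: {Factor} and every production mentioning them.

Expr ::= b | c b | c Term | c Atom; Term ::= c; Atom ::= a a | b Term | Term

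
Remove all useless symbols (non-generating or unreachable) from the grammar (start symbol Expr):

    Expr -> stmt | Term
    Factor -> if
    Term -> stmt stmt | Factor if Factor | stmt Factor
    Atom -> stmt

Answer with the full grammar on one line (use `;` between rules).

Expr -> stmt | Term; Factor -> if; Term -> stmt stmt | Factor if Factor | stmt Factor

Generating nonterminals: {Atom, Expr, Factor, Term}.
Reachable from Expr after that: {Expr, Factor, Term}.
Removed useless symbols: {Atom} and every production mentioning them.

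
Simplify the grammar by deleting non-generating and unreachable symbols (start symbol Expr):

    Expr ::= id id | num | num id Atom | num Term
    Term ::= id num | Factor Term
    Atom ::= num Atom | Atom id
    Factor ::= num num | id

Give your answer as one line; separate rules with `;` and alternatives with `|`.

Expr ::= id id | num | num Term; Term ::= id num | Factor Term; Factor ::= num num | id

Generating nonterminals: {Expr, Factor, Term}.
Reachable from Expr after that: {Expr, Factor, Term}.
Removed useless symbols: {Atom} and every production mentioning them.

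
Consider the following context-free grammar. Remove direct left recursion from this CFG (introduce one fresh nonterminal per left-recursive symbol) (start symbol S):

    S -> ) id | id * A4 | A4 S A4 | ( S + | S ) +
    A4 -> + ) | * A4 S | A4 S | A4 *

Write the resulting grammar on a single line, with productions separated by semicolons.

S -> ) id S' | id * A4 S' | A4 S A4 S' | ( S + S'; A4 -> + ) A4' | * A4 S A4'; S' -> ) + S' | ε; A4' -> S A4' | * A4' | ε

Left recursion appears on S, A4.
For S: α = {) +}, β = {) id, id * A4, A4 S A4, ( S +}. Rewrite as S → β S' and S' → α S' | ε.
For A4: α = {S, *}, β = {+ ), * A4 S}. Rewrite as A4 → β A4' and A4' → α A4' | ε.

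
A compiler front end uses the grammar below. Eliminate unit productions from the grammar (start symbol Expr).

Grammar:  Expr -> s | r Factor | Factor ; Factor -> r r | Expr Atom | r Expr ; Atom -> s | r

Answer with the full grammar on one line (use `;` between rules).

Expr -> r r | Expr Atom | r Expr | s | r Factor; Factor -> r r | Expr Atom | r Expr; Atom -> s | r

Unit pairs: Expr ⇒* {Factor}.
For each unit pair (A, B), copy every non-unit production of B to A, then drop all unit productions.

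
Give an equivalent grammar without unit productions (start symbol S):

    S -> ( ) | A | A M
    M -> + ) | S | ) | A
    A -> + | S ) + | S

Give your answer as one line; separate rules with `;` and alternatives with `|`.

S -> ( ) | A M | + | S ) +; M -> + | S ) + | ( ) | A M | + ) | ); A -> ( ) | A M | + | S ) +

Unit pairs: A ⇒* {S}; M ⇒* {A, S}; S ⇒* {A}.
For every A with A ⇒* B via unit rules, add B's non-unit alternatives to A; then delete every rule of the form X → Y.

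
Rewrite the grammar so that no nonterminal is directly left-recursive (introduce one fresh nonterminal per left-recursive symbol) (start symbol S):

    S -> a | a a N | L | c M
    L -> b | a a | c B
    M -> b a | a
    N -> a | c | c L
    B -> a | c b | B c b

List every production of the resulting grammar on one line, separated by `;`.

B is directly left-recursive.
For B: α = {c b}, β = {a, c b}. Rewrite as B → β B' and B' → α B' | ε.

S -> a | a a N | L | c M; L -> b | a a | c B; M -> b a | a; N -> a | c | c L; B -> a B' | c b B'; B' -> c b B' | ε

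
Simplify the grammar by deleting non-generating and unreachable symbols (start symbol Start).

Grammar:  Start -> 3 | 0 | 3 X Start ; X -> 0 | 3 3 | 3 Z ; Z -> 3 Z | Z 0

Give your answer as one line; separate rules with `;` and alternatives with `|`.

Start -> 3 | 0 | 3 X Start; X -> 0 | 3 3

Generating nonterminals: {Start, X}.
Reachable from Start after that: {Start, X}.
Removed useless symbols: {Z} and every production mentioning them.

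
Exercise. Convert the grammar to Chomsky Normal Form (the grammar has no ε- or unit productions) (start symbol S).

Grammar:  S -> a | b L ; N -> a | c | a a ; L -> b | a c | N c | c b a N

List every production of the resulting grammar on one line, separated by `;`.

Introduce a nonterminal for each terminal appearing in a rule of length ≥ 2: X1 → b, X2 → a, X3 → c.
Binarize each right-hand side of length ≥ 3 by chaining fresh nonterminals (Y1, Y2, …): affected rules were L → X3 X1 X2 N.

S -> a | X1 L; N -> a | c | X2 X2; L -> b | X2 X3 | N X3 | X3 Y1; X1 -> b; X2 -> a; X3 -> c; Y1 -> X1 Y2; Y2 -> X2 N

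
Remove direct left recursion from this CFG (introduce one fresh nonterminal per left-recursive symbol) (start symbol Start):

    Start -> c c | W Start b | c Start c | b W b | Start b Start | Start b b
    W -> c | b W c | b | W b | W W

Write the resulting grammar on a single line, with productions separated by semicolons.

Start -> c c Start1 | W Start b Start1 | c Start c Start1 | b W b Start1; W -> c W1 | b W c W1 | b W1; Start1 -> b Start Start1 | b b Start1 | ε; W1 -> b W1 | W W1 | ε

Directly left-recursive nonterminals: Start, W.
For Start: α = {b Start, b b}, β = {c c, W Start b, c Start c, b W b}. Rewrite as Start → β Start1 and Start1 → α Start1 | ε.
For W: α = {b, W}, β = {c, b W c, b}. Rewrite as W → β W1 and W1 → α W1 | ε.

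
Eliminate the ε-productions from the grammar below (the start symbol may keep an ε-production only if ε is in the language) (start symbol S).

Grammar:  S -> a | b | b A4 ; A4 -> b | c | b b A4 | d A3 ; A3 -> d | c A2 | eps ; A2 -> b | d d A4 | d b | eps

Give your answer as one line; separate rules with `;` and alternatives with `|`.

Nullable set = {A2, A3}.
ε ∉ L(G), so no ε-production is kept.
Add the nullable-subset variants: A4 → d A3 gives d A3 | d. A3 → c A2 gives c A2 | c.

S -> a | b | b A4; A4 -> b | c | b b A4 | d A3 | d; A3 -> d | c A2 | c; A2 -> b | d d A4 | d b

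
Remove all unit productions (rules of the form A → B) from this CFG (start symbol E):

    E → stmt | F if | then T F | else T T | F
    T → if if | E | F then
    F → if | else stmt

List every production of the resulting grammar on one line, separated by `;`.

Unit pairs: E ⇒* {F}; T ⇒* {E, F}.
For each unit pair (A, B), copy every non-unit production of B to A, then drop all unit productions.

E → stmt | F if | then T F | else T T | if | else stmt; T → stmt | F if | then T F | else T T | if | else stmt | if if | F then; F → if | else stmt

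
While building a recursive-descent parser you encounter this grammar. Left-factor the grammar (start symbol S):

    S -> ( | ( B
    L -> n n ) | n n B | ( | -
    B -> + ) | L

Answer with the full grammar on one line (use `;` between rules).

S has alternatives sharing prefix '(': factor to S → ( S' with S' → ε | B.
L has alternatives sharing prefix 'n n': factor to L → n n L' with L' → ) | B.

S -> ( S'; L -> ( | - | n n L'; B -> + ) | L; S' -> ε | B; L' -> ) | B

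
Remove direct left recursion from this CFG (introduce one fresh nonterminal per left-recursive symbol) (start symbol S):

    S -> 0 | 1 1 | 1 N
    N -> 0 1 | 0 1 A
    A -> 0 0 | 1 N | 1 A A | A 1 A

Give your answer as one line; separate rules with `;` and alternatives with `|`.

S -> 0 | 1 1 | 1 N; N -> 0 1 | 0 1 A; A -> 0 0 A' | 1 N A' | 1 A A A'; A' -> 1 A A' | ε

Left recursion appears on A.
For A: α = {1 A}, β = {0 0, 1 N, 1 A A}. Rewrite as A → β A' and A' → α A' | ε.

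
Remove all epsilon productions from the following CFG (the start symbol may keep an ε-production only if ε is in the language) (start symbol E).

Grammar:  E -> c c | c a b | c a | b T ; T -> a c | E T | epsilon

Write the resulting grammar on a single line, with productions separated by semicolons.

E -> c c | c a b | c a | b T | b; T -> a c | E T | E

The nullable symbols are {T}.
ε ∉ L(G), so no ε-production is kept.
Add the nullable-subset variants: E → b T gives b T | b. T → E T gives E T | E.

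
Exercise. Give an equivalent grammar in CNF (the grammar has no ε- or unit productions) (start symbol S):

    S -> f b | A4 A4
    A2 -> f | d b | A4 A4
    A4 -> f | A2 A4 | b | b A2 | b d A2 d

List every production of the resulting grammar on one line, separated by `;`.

S -> X1 X2 | A4 A4; A2 -> f | X3 X2 | A4 A4; A4 -> f | A2 A4 | b | X2 A2 | X2 Y1; X1 -> f; X2 -> b; X3 -> d; Y1 -> X3 Y2; Y2 -> A2 X3

Introduce a nonterminal for each terminal appearing in a rule of length ≥ 2: X1 → f, X2 → b, X3 → d.
Binarize each right-hand side of length ≥ 3 by chaining fresh nonterminals (Y1, Y2, …): affected rules were A4 → X2 X3 A2 X3.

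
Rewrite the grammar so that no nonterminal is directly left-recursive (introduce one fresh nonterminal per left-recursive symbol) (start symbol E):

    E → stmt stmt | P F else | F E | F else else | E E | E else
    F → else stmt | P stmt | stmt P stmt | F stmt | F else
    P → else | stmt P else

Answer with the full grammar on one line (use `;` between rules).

Directly left-recursive nonterminals: E, F.
For E: α = {E, else}, β = {stmt stmt, P F else, F E, F else else}. Rewrite as E → β E' and E' → α E' | ε.
For F: α = {stmt, else}, β = {else stmt, P stmt, stmt P stmt}. Rewrite as F → β F' and F' → α F' | ε.

E → stmt stmt E' | P F else E' | F E E' | F else else E'; F → else stmt F' | P stmt F' | stmt P stmt F'; P → else | stmt P else; E' → E E' | else E' | eps; F' → stmt F' | else F' | eps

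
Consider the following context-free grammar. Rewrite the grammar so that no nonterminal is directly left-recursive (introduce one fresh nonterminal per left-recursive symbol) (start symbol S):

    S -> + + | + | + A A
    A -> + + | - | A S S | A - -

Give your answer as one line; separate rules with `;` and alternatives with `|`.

Directly left-recursive nonterminal: A.
For A: α = {S S, - -}, β = {+ +, -}. Rewrite as A → β A' and A' → α A' | ε.

S -> + + | + | + A A; A -> + + A' | - A'; A' -> S S A' | - - A' | ε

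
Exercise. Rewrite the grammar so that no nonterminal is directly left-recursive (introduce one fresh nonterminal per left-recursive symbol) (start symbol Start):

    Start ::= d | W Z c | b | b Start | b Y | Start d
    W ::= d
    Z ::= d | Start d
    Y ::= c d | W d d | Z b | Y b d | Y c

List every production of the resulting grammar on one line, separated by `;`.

Start ::= d Start1 | W Z c Start1 | b Start1 | b Start Start1 | b Y Start1; W ::= d; Z ::= d | Start d; Y ::= c d Y1 | W d d Y1 | Z b Y1; Start1 ::= d Start1 | ε; Y1 ::= b d Y1 | c Y1 | ε

Directly left-recursive nonterminals: Start, Y.
For Start: α = {d}, β = {d, W Z c, b, b Start, b Y}. Rewrite as Start → β Start1 and Start1 → α Start1 | ε.
For Y: α = {b d, c}, β = {c d, W d d, Z b}. Rewrite as Y → β Y1 and Y1 → α Y1 | ε.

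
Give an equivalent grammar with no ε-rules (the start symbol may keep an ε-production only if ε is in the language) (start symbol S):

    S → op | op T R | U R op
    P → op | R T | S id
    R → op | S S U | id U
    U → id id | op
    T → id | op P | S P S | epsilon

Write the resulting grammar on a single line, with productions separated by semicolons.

S → op | op T R | op R | U R op; P → op | R T | R | S id; R → op | S S U | id U; U → id id | op; T → id | op P | S P S

Nullable nonterminals: {T}.
ε ∉ L(G), so no ε-production is kept.
For each production, add variants omitting each subset of nullable occurrences: S → op T R gives op T R | op R. P → R T gives R T | R.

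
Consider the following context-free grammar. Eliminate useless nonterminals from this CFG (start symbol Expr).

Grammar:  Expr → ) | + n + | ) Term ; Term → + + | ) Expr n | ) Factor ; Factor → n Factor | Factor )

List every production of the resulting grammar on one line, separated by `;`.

Generating nonterminals: {Expr, Term}.
Reachable from Expr after that: {Expr, Term}.
Removed useless symbols: {Factor} and every production mentioning them.

Expr → ) | + n + | ) Term; Term → + + | ) Expr n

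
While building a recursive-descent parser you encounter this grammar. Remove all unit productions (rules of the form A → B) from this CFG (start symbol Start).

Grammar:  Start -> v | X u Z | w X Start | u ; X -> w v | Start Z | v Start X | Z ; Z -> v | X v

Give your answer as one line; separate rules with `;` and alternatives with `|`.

Unit pairs: X ⇒* {Z}.
Replace each nonterminal's rules with the union of the non-unit rules of every nonterminal it unit-derives.

Start -> v | X u Z | w X Start | u; X -> v | X v | w v | Start Z | v Start X; Z -> v | X v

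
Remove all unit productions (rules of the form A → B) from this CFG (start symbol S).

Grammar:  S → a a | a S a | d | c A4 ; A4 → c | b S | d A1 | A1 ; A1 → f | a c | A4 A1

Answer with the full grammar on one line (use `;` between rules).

S → a a | a S a | d | c A4; A4 → c | b S | d A1 | f | a c | A4 A1; A1 → f | a c | A4 A1

Unit pairs: A4 ⇒* {A1}.
Replace each nonterminal's rules with the union of the non-unit rules of every nonterminal it unit-derives.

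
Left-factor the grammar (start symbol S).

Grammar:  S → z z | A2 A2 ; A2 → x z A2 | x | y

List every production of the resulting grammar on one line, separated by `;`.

A2 has alternatives sharing prefix 'x': factor to A2 → x A2' with A2' → z A2 | ε.

S → z z | A2 A2; A2 → y | x A2'; A2' → z A2 | ε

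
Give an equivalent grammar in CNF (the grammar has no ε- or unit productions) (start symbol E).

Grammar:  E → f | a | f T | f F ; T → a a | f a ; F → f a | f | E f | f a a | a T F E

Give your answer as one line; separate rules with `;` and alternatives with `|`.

E → f | a | X1 T | X1 F; T → X2 X2 | X1 X2; F → X1 X2 | f | E X1 | X1 Y1 | X2 Y2; X1 → f; X2 → a; Y1 → X2 X2; Y2 → T Y3; Y3 → F E

Introduce a nonterminal for each terminal appearing in a rule of length ≥ 2: X1 → f, X2 → a.
Binarize each right-hand side of length ≥ 3 by chaining fresh nonterminals (Y1, Y2, …): affected rules were F → X1 X2 X2; F → X2 T F E.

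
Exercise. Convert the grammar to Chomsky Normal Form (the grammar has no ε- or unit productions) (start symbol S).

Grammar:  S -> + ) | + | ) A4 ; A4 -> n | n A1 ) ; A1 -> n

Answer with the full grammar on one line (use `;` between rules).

Introduce a nonterminal for each terminal appearing in a rule of length ≥ 2: X1 → +, X2 → ), X3 → n.
Binarize each right-hand side of length ≥ 3 by chaining fresh nonterminals (Y1, Y2, …): affected rules were A4 → X3 A1 X2.

S -> X1 X2 | + | X2 A4; A4 -> n | X3 Y1; A1 -> n; X1 -> +; X2 -> ); X3 -> n; Y1 -> A1 X2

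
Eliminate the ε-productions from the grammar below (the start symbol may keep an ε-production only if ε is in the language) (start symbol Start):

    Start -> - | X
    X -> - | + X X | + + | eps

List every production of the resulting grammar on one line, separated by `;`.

Start -> - | X | eps; X -> - | + X X | + X | + | + +

The nullable symbols are {Start, X}.
ε ∈ L(G) since Start is nullable, so keep Start → ε.
Expand every rule over subsets of its nullable positions: X → + X X gives + X X | + X | +.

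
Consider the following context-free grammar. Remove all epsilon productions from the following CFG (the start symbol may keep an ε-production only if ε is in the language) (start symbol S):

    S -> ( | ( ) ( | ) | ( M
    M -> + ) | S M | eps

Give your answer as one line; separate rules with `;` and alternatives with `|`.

Nullable nonterminals: {M}.
ε ∉ L(G), so no ε-production is kept.
For each production, add variants omitting each subset of nullable occurrences: M → S M gives S M | S.

S -> ( | ( ) ( | ) | ( M; M -> + ) | S M | S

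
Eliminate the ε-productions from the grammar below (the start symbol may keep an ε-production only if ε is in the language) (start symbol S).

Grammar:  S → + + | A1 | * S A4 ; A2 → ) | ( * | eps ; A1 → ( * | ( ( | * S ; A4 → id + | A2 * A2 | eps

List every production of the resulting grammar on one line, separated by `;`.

S → + + | A1 | * S A4 | * S; A2 → ) | ( *; A1 → ( * | ( ( | * S; A4 → id + | A2 * A2 | A2 * | * A2 | *

The nullable symbols are {A2, A4}.
ε ∉ L(G), so no ε-production is kept.
For each production, add variants omitting each subset of nullable occurrences: S → * S A4 gives * S A4 | * S. A4 → A2 * A2 gives A2 * A2 | A2 * | * A2 | *.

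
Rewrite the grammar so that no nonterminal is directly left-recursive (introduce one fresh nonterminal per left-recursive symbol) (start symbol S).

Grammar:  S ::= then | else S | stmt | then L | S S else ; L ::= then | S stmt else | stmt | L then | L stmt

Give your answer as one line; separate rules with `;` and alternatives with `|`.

Directly left-recursive nonterminals: S, L.
For S: α = {S else}, β = {then, else S, stmt, then L}. Rewrite as S → β S' and S' → α S' | ε.
For L: α = {then, stmt}, β = {then, S stmt else, stmt}. Rewrite as L → β L' and L' → α L' | ε.

S ::= then S' | else S S' | stmt S' | then L S'; L ::= then L' | S stmt else L' | stmt L'; S' ::= S else S' | ε; L' ::= then L' | stmt L' | ε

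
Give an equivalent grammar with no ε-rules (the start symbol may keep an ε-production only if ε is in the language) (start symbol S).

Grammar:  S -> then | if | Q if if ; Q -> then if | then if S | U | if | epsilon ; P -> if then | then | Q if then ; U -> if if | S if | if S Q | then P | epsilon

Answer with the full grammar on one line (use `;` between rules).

Nullable nonterminals: {Q, U}.
ε ∉ L(G), so no ε-production is kept.
Expand every rule over subsets of its nullable positions: S → Q if if gives Q if if | if if. U → if S Q gives if S Q | if S.

S -> then | if | Q if if | if if; Q -> then if | then if S | U | if; P -> if then | then | Q if then; U -> if if | S if | if S Q | if S | then P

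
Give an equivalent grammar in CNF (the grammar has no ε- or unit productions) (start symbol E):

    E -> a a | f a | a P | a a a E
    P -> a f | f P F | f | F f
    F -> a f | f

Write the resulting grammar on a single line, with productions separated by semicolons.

Introduce a nonterminal for each terminal appearing in a rule of length ≥ 2: X1 → a, X2 → f.
Binarize each right-hand side of length ≥ 3 by chaining fresh nonterminals (Y1, Y2, …): affected rules were E → X1 X1 X1 E; P → X2 P F.

E -> X1 X1 | X2 X1 | X1 P | X1 Y1; P -> X1 X2 | X2 Y3 | f | F X2; F -> X1 X2 | f; X1 -> a; X2 -> f; Y1 -> X1 Y2; Y2 -> X1 E; Y3 -> P F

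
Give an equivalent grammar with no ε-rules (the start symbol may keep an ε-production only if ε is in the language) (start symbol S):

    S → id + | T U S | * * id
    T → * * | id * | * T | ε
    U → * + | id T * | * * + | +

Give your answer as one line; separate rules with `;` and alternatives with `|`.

The nullable symbols are {T}.
ε ∉ L(G), so no ε-production is kept.
For each production, add variants omitting each subset of nullable occurrences: S → T U S gives T U S | U S. T → * T gives * T | *. U → id T * gives id T * | id *.

S → id + | T U S | U S | * * id; T → * * | id * | * T | *; U → * + | id T * | id * | * * + | +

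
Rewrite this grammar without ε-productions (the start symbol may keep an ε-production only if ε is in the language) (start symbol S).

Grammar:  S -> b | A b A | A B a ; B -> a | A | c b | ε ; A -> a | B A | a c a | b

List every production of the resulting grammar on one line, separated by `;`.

Nullable nonterminals: {B}.
ε ∉ L(G), so no ε-production is kept.
For each production, add variants omitting each subset of nullable occurrences: S → A B a gives A B a | A a.

S -> b | A b A | A B a | A a; B -> a | A | c b; A -> a | B A | a c a | b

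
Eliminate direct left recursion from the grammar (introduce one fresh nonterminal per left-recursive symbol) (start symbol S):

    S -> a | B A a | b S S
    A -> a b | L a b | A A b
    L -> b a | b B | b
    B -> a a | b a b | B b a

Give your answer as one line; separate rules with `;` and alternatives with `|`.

S -> a | B A a | b S S; A -> a b A' | L a b A'; L -> b a | b B | b; B -> a a B' | b a b B'; A' -> A b A' | ε; B' -> b a B' | ε

Directly left-recursive nonterminals: A, B.
For A: α = {A b}, β = {a b, L a b}. Rewrite as A → β A' and A' → α A' | ε.
For B: α = {b a}, β = {a a, b a b}. Rewrite as B → β B' and B' → α B' | ε.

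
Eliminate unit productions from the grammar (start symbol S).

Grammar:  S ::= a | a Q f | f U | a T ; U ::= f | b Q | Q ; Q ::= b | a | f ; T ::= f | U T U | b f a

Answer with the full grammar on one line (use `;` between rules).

S ::= a | a Q f | f U | a T; U ::= f | b Q | b | a; Q ::= b | a | f; T ::= f | U T U | b f a

Unit pairs: U ⇒* {Q}.
Replace each nonterminal's rules with the union of the non-unit rules of every nonterminal it unit-derives.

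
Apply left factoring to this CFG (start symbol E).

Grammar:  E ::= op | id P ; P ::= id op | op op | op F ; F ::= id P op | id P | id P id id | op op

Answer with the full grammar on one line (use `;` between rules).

E ::= op | id P; P ::= id op | op P'; F ::= op op | id P F'; P' ::= op | F; F' ::= op | ε | id id

P has alternatives sharing prefix 'op': factor to P → op P' with P' → op | F.
F has alternatives sharing prefix 'id P': factor to F → id P F' with F' → op | ε | id id.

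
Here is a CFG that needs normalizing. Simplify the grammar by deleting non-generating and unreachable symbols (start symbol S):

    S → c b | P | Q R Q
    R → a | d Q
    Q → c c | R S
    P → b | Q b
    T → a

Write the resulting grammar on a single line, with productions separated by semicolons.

S → c b | P | Q R Q; R → a | d Q; Q → c c | R S; P → b | Q b

Generating nonterminals: {P, Q, R, S, T}.
Reachable from S after that: {P, Q, R, S}.
Removed useless symbols: {T} and every production mentioning them.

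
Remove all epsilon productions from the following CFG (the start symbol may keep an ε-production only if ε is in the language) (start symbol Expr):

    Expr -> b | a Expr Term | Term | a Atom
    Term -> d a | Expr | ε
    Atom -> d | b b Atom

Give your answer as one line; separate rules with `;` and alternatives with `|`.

Expr -> b | a Expr Term | a Expr | a Term | a | Term | a Atom | ε; Term -> d a | Expr; Atom -> d | b b Atom

Nullable nonterminals: {Expr, Term}.
ε ∈ L(G) since Expr is nullable, so keep Expr → ε.
Add the nullable-subset variants: Expr → a Expr Term gives a Expr Term | a Expr | a Term | a.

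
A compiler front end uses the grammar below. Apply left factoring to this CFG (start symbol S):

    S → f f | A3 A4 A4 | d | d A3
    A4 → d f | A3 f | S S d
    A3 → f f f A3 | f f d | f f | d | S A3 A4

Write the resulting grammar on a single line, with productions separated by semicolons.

S has alternatives sharing prefix 'd': factor to S → d S' with S' → ε | A3.
A3 has alternatives sharing prefix 'f f': factor to A3 → f f A3' with A3' → f A3 | d | ε.

S → f f | A3 A4 A4 | d S'; A4 → d f | A3 f | S S d; A3 → d | S A3 A4 | f f A3'; S' → ε | A3; A3' → f A3 | d | ε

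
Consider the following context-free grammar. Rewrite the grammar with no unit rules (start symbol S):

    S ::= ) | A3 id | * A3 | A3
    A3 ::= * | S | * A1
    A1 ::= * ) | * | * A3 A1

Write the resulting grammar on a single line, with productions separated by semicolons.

Unit pairs: A3 ⇒* {S}; S ⇒* {A3}.
For each unit pair (A, B), copy every non-unit production of B to A, then drop all unit productions.

S ::= ) | A3 id | * A3 | * | * A1; A3 ::= ) | A3 id | * A3 | * | * A1; A1 ::= * ) | * | * A3 A1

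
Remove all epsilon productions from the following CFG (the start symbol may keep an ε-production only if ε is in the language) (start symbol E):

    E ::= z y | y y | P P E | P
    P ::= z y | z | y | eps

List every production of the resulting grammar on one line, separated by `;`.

E ::= z y | y y | P P E | P P | P E | P | eps; P ::= z y | z | y

Nullable nonterminals: {E, P}.
ε ∈ L(G) since E is nullable, so keep E → ε.
Expand every rule over subsets of its nullable positions: E → P P E gives P P E | P P | P E | P.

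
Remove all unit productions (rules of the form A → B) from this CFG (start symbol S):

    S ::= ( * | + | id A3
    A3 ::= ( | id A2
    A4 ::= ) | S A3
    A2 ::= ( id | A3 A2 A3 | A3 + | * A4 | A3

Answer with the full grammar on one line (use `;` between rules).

S ::= ( * | + | id A3; A3 ::= ( | id A2; A4 ::= ) | S A3; A2 ::= ( id | A3 A2 A3 | A3 + | * A4 | ( | id A2

Unit pairs: A2 ⇒* {A3}.
For every A with A ⇒* B via unit rules, add B's non-unit alternatives to A; then delete every rule of the form X → Y.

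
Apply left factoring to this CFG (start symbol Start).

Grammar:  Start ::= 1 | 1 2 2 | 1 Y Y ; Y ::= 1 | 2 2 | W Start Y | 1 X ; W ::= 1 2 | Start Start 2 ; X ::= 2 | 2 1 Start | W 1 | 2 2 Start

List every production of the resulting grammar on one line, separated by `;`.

Start has alternatives sharing prefix '1': factor to Start → 1 Start1 with Start1 → ε | 2 2 | Y Y.
Y has alternatives sharing prefix '1': factor to Y → 1 Y1 with Y1 → ε | X.
X has alternatives sharing prefix '2': factor to X → 2 X1 with X1 → ε | 1 Start | 2 Start.

Start ::= 1 Start1; Y ::= 2 2 | W Start Y | 1 Y1; W ::= 1 2 | Start Start 2; X ::= W 1 | 2 X1; Start1 ::= epsilon | 2 2 | Y Y; Y1 ::= epsilon | X; X1 ::= epsilon | 1 Start | 2 Start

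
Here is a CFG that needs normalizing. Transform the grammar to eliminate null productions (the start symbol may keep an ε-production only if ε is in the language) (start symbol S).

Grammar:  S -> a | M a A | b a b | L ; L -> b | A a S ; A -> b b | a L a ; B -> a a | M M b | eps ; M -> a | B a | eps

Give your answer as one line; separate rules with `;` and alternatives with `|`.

S -> a | M a A | a A | b a b | L; L -> b | A a S; A -> b b | a L a; B -> a a | M M b | M b | b; M -> a | B a

Nullable set = {B, M}.
ε ∉ L(G), so no ε-production is kept.
Add the nullable-subset variants: S → M a A gives M a A | a A. B → M M b gives M M b | M b | b.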